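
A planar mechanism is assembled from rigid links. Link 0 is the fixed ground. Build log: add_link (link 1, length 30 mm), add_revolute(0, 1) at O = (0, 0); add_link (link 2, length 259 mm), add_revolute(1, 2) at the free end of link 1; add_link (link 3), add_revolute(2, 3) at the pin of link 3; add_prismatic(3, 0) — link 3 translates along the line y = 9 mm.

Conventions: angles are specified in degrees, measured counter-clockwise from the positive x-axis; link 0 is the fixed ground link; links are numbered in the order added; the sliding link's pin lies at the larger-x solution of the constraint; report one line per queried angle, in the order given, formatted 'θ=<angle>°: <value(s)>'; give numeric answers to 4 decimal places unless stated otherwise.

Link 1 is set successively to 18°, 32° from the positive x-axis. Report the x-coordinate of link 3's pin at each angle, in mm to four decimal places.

geometry: r = 30 mm, L = 259 mm, e = 9 mm
θ=18°: crank pin P = (r cos θ, r sin θ) = (28.531695, 9.270510)
θ=18°: h = r sin θ − e = 9.270510 − 9 = 0.270510
θ=18°: x = r cos θ + √(L² − h²) = 28.531695 + 258.999859 = 287.531554
θ=32°: crank pin P = (r cos θ, r sin θ) = (25.441443, 15.897578)
θ=32°: h = r sin θ − e = 15.897578 − 9 = 6.897578
θ=32°: x = r cos θ + √(L² − h²) = 25.441443 + 258.908137 = 284.349580

θ=18°: 287.5316
θ=32°: 284.3496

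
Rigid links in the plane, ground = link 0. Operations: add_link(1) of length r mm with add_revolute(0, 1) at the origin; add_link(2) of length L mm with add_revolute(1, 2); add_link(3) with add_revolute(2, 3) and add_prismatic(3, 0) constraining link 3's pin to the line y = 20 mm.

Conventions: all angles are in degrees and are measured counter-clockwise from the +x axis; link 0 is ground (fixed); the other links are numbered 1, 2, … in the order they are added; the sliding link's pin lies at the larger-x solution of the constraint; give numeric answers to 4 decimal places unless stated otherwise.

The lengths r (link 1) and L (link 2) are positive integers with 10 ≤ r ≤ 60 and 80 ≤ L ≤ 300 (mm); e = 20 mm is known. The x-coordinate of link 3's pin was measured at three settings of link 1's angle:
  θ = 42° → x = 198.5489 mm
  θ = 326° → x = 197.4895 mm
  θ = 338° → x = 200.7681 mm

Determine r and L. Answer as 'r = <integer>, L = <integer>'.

constraint per measurement: (x − r cos θ)² + (r sin θ − e)² = L²
subtracting the θ₁ and θ₂ equations cancels the r² and L² terms:
r = (x₁² − x₂²) / (2[(x₁cos θ₁ + e sin θ₁) − (x₂cos θ₂ + e sin θ₂)]) = 25.0012 → r = 25
L² = (x₁ − r cos θ₁)² + (r sin θ₁ − e)² = 32400.0057 → L = 180.0000 → L = 180
check at θ₃=338°: x = 200.7681 (printed 200.7681) ✓

r = 25, L = 180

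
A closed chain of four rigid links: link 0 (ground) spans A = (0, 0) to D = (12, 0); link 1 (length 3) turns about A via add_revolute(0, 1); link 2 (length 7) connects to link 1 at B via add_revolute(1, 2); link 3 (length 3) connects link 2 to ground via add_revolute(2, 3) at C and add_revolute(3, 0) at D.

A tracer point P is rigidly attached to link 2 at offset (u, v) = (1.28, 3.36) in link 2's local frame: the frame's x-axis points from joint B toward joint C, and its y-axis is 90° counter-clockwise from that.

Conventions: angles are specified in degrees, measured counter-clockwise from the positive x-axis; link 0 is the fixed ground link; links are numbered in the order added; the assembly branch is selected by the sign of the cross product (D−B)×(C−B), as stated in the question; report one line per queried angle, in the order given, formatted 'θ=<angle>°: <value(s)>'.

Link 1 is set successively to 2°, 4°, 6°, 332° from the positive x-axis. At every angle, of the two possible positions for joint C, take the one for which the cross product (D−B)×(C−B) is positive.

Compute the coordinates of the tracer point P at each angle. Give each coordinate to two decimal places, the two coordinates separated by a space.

A=(0,0), D=(12.00,0)
θ=2°: B = A + 3.00·(cos2°, sin2°) = (2.9982, 0.1047)
θ=2°: |BD| = 9.0024
θ=2°: circle(B,7.00) ∩ circle(D,3.00): a=6.7228, h=1.9502
θ=2°:   candidates: C₊=(9.7432,1.9766) cross=17.557; C₋=(9.6979,-1.9236) cross=-17.557
θ=2°:   branch + wants cross > 0 → take C=(9.7432,1.9766) (cross=17.557)
θ=2°: ex = (C−B)/|BC| = (0.9636,0.2674); ey = (-0.2674,0.9636)
θ=2°: P = B + 1.28·ex + 3.36·ey = (3.3330,3.6846)
θ=4°: B = A + 3.00·(cos4°, sin4°) = (2.9927, 0.2093)
θ=4°: |BD| = 9.0097
θ=4°: circle(B,7.00) ∩ circle(D,3.00): a=6.7247, h=1.9438
θ=4°:   candidates: C₊=(9.7607,1.9964) cross=17.514; C₋=(9.6704,-1.8903) cross=-17.514
θ=4°:   branch + wants cross > 0 → take C=(9.7607,1.9964) (cross=17.514)
θ=4°: ex = (C−B)/|BC| = (0.9669,0.2553); ey = (-0.2553,0.9669)
θ=4°: P = B + 1.28·ex + 3.36·ey = (3.3725,3.7847)
θ=6°: B = A + 3.00·(cos6°, sin6°) = (2.9836, 0.3136)
θ=6°: |BD| = 9.0219
θ=6°: circle(B,7.00) ∩ circle(D,3.00): a=6.7278, h=1.9331
θ=6°:   candidates: C₊=(9.7745,2.0117) cross=17.441; C₋=(9.6401,-1.8522) cross=-17.441
θ=6°:   branch + wants cross > 0 → take C=(9.7745,2.0117) (cross=17.441)
θ=6°: ex = (C−B)/|BC| = (0.9701,0.2426); ey = (-0.2426,0.9701)
θ=6°: P = B + 1.28·ex + 3.36·ey = (3.4102,3.8837)
θ=332°: B = A + 3.00·(cos332°, sin332°) = (2.6488, -1.4084)
θ=332°: |BD| = 9.4566
θ=332°: circle(B,7.00) ∩ circle(D,3.00): a=6.8432, h=1.4732
θ=332°:   candidates: C₊=(9.1964,1.0675) cross=13.931; C₋=(9.6352,-1.8459) cross=-13.931
θ=332°:   branch + wants cross > 0 → take C=(9.1964,1.0675) (cross=13.931)
θ=332°: ex = (C−B)/|BC| = (0.9354,0.3537); ey = (-0.3537,0.9354)
θ=332°: P = B + 1.28·ex + 3.36·ey = (2.6577,2.1871)

θ=2°: 3.33 3.68
θ=4°: 3.37 3.78
θ=6°: 3.41 3.88
θ=332°: 2.66 2.19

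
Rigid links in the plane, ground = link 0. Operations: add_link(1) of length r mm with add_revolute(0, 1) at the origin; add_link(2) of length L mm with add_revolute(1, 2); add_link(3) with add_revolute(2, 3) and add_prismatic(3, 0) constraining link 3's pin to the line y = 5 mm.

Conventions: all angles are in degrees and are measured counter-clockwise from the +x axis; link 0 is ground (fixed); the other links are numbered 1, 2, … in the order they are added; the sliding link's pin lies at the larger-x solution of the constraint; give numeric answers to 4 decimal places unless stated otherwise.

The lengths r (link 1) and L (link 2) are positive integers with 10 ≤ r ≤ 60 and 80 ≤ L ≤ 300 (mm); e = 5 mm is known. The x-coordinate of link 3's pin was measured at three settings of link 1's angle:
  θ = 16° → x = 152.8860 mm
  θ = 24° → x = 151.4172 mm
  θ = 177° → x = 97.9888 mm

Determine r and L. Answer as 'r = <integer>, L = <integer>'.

constraint per measurement: (x − r cos θ)² + (r sin θ − e)² = L²
subtracting the θ₁ and θ₂ equations cancels the r² and L² terms:
r = (x₁² − x₂²) / (2[(x₁cos θ₁ + e sin θ₁) − (x₂cos θ₂ + e sin θ₂)]) = 27.9999 → r = 28
L² = (x₁ − r cos θ₁)² + (r sin θ₁ − e)² = 15875.9970 → L = 126.0000 → L = 126
check at θ₃=177°: x = 97.9888 (printed 97.9888) ✓

r = 28, L = 126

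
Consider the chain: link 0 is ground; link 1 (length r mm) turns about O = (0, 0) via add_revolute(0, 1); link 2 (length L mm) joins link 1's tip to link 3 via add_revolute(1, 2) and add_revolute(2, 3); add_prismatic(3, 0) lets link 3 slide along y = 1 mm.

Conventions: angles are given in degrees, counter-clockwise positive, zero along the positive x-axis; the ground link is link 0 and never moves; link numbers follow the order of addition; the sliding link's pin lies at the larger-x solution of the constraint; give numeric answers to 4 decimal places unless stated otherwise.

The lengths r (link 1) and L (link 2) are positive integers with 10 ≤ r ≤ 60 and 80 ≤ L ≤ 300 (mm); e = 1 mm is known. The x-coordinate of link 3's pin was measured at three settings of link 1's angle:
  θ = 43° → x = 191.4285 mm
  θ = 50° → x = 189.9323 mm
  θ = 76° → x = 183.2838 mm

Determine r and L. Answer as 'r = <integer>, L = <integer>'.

constraint per measurement: (x − r cos θ)² + (r sin θ − e)² = L²
subtracting the θ₁ and θ₂ equations cancels the r² and L² terms:
r = (x₁² − x₂²) / (2[(x₁cos θ₁ + e sin θ₁) − (x₂cos θ₂ + e sin θ₂)]) = 15.9993 → r = 16
L² = (x₁ − r cos θ₁)² + (r sin θ₁ − e)² = 32399.9845 → L = 180.0000 → L = 180
check at θ₃=76°: x = 183.2838 (printed 183.2838) ✓

r = 16, L = 180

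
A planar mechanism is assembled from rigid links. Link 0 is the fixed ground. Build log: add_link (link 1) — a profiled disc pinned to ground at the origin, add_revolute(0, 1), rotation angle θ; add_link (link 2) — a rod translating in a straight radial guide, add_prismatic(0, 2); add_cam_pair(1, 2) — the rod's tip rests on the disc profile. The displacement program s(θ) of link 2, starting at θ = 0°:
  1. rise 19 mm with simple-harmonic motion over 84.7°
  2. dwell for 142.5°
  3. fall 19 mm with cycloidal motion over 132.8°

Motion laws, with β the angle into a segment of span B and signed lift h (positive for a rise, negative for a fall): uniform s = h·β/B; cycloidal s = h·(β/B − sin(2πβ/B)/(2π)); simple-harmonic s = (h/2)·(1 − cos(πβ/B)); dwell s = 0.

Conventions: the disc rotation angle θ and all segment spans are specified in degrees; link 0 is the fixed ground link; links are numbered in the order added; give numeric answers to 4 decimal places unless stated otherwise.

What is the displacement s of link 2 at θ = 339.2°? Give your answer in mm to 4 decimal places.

seg 1 [0°–84.7°] simple-harmonic, h=19: full span → s += 19 → s = 19.0000
seg 2 [84.7°–227.2°] dwell: s stays 19.0000
seg 3 [227.2°–360°] cycloidal, h=-19: θ=339.2° here. β=112, B=132.8. -19·(0.8434 − sin(2π·0.8434)/(2π)) = -18.5424 → s = 0.4576

0.4576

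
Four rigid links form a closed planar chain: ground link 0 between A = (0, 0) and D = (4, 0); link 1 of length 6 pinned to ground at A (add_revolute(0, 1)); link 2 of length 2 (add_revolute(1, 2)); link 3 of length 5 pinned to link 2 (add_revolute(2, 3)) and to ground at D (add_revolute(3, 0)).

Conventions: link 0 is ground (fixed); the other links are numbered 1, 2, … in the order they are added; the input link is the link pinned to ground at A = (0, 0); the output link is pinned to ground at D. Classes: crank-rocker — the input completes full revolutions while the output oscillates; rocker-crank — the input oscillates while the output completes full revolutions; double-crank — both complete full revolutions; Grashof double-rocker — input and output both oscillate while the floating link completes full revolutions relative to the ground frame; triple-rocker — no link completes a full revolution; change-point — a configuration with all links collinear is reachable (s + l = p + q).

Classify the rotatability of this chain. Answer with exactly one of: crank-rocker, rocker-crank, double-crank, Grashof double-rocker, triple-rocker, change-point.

lengths: ground=4, input=6, coupler=2, output=5
sorted: s=2 (shortest), l=6 (longest), p+q=9
s + l = 8 vs p + q = 9
s + l < p + q (Grashof) with shortest = coupler link → Grashof double-rocker

Grashof double-rocker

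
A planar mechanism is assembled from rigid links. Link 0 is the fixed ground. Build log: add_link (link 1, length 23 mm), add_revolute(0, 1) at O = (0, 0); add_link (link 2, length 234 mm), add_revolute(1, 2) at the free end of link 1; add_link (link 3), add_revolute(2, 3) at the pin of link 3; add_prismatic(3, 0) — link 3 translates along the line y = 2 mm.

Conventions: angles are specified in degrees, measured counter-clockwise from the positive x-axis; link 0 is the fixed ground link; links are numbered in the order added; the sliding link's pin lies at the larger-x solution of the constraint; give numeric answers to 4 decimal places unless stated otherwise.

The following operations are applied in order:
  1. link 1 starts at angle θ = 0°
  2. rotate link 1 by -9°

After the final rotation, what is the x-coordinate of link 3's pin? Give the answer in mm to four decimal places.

geometry: r = 23 mm, L = 234 mm, e = 2 mm; θ starts at 0°
rotate link 1 by -9°: θ ← 0° -9° = -9°
crank pin P = (r cos θ, r sin θ) = (22.716832, -3.597993)
h = r sin θ − e = -3.597993 − 2 = -5.597993
x = r cos θ + √(L² − h²) = 22.716832 + 233.933030 = 256.649862

256.6499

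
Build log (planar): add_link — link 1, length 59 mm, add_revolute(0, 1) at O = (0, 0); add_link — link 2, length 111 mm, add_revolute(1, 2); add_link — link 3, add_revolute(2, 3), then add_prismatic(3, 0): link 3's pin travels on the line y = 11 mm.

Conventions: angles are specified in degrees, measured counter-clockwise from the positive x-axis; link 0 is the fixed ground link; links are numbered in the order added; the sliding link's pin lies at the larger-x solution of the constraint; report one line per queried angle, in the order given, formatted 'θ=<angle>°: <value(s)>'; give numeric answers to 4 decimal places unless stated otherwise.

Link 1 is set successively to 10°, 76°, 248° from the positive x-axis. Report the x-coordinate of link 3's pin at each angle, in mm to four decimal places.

geometry: r = 59 mm, L = 111 mm, e = 11 mm
θ=10°: crank pin P = (r cos θ, r sin θ) = (58.103657, 10.245242)
θ=10°: h = r sin θ − e = 10.245242 − 11 = -0.754758
θ=10°: x = r cos θ + √(L² − h²) = 58.103657 + 110.997434 = 169.101091
θ=76°: crank pin P = (r cos θ, r sin θ) = (14.273392, 57.247448)
θ=76°: h = r sin θ − e = 57.247448 − 11 = 46.247448
θ=76°: x = r cos θ + √(L² − h²) = 14.273392 + 100.906757 = 115.180149
θ=248°: crank pin P = (r cos θ, r sin θ) = (-22.101789, -54.703847)
θ=248°: h = r sin θ − e = -54.703847 − 11 = -65.703847
θ=248°: x = r cos θ + √(L² − h²) = -22.101789 + 89.465102 = 67.363313

θ=10°: 169.1011
θ=76°: 115.1801
θ=248°: 67.3633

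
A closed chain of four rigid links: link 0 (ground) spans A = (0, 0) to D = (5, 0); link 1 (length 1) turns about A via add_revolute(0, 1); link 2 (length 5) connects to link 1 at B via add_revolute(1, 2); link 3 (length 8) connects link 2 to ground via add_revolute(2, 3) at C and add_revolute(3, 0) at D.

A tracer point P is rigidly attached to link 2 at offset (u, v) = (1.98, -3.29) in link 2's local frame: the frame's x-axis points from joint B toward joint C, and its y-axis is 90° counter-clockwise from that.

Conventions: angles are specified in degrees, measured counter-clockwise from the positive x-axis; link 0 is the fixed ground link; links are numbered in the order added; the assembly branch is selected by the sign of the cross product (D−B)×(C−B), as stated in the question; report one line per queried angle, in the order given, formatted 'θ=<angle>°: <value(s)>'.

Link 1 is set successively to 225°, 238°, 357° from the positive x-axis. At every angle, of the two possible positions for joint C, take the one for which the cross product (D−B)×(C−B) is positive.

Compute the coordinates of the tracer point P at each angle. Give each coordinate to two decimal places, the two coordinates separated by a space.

A=(0,0), D=(5.00,0)
θ=225°: B = A + 1.00·(cos225°, sin225°) = (-0.7071, -0.7071)
θ=225°: |BD| = 5.7507
θ=225°: circle(B,5.00) ∩ circle(D,8.00): a=-0.5155, h=4.9734
θ=225°:   candidates: C₊=(-1.8302,4.1651) cross=28.601; C₋=(-0.6072,-5.7061) cross=-28.601
θ=225°:   branch + wants cross > 0 → take C=(-1.8302,4.1651) (cross=28.601)
θ=225°: ex = (C−B)/|BC| = (-0.2246,0.9744); ey = (-0.9744,-0.2246)
θ=225°: P = B + 1.98·ex + -3.29·ey = (2.0541,1.9613)
θ=238°: B = A + 1.00·(cos238°, sin238°) = (-0.5299, -0.8480)
θ=238°: |BD| = 5.5946
θ=238°: circle(B,5.00) ∩ circle(D,8.00): a=-0.6882, h=4.9524
θ=238°:   candidates: C₊=(-1.9609,3.9428) cross=27.707; C₋=(-0.4595,-5.8476) cross=-27.707
θ=238°:   branch + wants cross > 0 → take C=(-1.9609,3.9428) (cross=27.707)
θ=238°: ex = (C−B)/|BC| = (-0.2862,0.9582); ey = (-0.9582,-0.2862)
θ=238°: P = B + 1.98·ex + -3.29·ey = (2.0558,1.9907)
θ=357°: B = A + 1.00·(cos357°, sin357°) = (0.9986, -0.0523)
θ=357°: |BD| = 4.0017
θ=357°: circle(B,5.00) ∩ circle(D,8.00): a=-2.8721, h=4.0928
θ=357°:   candidates: C₊=(-1.9267,4.0026) cross=16.378; C₋=(-1.8197,-4.1824) cross=-16.378
θ=357°:   branch + wants cross > 0 → take C=(-1.9267,4.0026) (cross=16.378)
θ=357°: ex = (C−B)/|BC| = (-0.5851,0.8110); ey = (-0.8110,-0.5851)
θ=357°: P = B + 1.98·ex + -3.29·ey = (2.5083,3.4783)

θ=225°: 2.05 1.96
θ=238°: 2.06 1.99
θ=357°: 2.51 3.48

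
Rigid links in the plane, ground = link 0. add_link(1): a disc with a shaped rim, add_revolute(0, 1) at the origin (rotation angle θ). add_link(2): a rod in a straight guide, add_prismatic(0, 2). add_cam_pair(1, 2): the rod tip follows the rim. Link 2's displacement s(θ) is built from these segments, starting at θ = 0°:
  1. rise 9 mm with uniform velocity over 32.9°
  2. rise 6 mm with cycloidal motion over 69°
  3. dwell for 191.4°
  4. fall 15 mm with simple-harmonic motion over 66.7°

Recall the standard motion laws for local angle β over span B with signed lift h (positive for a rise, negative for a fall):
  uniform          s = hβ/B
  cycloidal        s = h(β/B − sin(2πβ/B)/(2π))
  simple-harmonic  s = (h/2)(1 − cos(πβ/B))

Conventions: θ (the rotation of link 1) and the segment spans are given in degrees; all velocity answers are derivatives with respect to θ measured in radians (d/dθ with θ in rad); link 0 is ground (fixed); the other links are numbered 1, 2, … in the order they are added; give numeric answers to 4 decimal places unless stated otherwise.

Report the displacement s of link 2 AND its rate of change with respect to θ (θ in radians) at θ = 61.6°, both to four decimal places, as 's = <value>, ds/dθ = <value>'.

segment 1 (0° to 32.9°, uniform, h = 9) is passed completely: s = 0.0000 + (9) = 9.0000
θ = 61.6° falls in segment 2 (32.9° to 101.9°, cycloidal, h = 6): β = 61.6 − 32.9 = 28.7°, B = 69°; Δs = 6·(0.4159 − sin(2π·0.4159)/(2π)) = 2.0144; s = 9.0000 + 2.0144 = 11.0144
velocity in seg [32.9°–101.9°] (cycloidal), θ in radians: β = 28.7° = 0.5009 rad, B = 69° = 1.2043 rad; ds/dθ = (h/B)(1 − cos(2πβ/B)) = (6/1.2043)(1 − cos(2π·0.4159)) = 9.285603 mm/rad

s = 11.0144, ds/dθ = 9.2856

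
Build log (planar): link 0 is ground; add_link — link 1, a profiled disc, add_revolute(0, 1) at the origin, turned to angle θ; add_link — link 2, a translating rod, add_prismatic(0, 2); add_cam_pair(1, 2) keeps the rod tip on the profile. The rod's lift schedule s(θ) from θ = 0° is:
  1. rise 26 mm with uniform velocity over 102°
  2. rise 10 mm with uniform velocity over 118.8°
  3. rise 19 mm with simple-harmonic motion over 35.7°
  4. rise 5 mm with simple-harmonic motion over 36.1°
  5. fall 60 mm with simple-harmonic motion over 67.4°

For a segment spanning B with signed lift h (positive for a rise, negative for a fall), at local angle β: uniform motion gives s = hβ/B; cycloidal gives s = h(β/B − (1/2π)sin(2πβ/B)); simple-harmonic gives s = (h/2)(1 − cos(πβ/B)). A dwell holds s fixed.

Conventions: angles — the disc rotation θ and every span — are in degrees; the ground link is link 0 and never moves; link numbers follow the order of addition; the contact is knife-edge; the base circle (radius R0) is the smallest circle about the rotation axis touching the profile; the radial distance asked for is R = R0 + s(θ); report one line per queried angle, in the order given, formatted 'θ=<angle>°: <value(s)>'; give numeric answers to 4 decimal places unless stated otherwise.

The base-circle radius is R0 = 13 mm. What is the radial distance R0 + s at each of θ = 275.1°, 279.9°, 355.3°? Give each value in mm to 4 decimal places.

seg 1 [0°–102°] uniform, h=26: full span → s += 26 → s = 26.0000
seg 2 [102°–220.8°] uniform, h=10: full span → s += 10 → s = 36.0000
seg 3 [220.8°–256.5°] simple-harmonic, h=19: full span → s += 19 → s = 55.0000
seg 4 [256.5°–292.6°] simple-harmonic, h=5: θ=275.1° here. β=18.6, B=36.1. 5/2·(1 − cos(π·0.5152)) = 2.6196 → s = 57.6196
seg 4 [256.5°–292.6°] simple-harmonic, h=5: θ=279.9° here. β=23.4, B=36.1. 5/2·(1 − cos(π·0.6482)) = 3.6224 → s = 58.6224
seg 4 [256.5°–292.6°] simple-harmonic, h=5: full span → s += 5 → s = 60.0000
seg 5 [292.6°–360°] simple-harmonic, h=-60: θ=355.3° here. β=62.7, B=67.4. -60/2·(1 − cos(π·0.9303)) = -59.2830 → s = 0.7170
θ=275.1°: R = R0 + s = 13 + 57.6196 = 70.6196
θ=279.9°: R = R0 + s = 13 + 58.6224 = 71.6224
θ=355.3°: R = R0 + s = 13 + 0.7170 = 13.7170

θ=275.1°: 70.6196
θ=279.9°: 71.6224
θ=355.3°: 13.7170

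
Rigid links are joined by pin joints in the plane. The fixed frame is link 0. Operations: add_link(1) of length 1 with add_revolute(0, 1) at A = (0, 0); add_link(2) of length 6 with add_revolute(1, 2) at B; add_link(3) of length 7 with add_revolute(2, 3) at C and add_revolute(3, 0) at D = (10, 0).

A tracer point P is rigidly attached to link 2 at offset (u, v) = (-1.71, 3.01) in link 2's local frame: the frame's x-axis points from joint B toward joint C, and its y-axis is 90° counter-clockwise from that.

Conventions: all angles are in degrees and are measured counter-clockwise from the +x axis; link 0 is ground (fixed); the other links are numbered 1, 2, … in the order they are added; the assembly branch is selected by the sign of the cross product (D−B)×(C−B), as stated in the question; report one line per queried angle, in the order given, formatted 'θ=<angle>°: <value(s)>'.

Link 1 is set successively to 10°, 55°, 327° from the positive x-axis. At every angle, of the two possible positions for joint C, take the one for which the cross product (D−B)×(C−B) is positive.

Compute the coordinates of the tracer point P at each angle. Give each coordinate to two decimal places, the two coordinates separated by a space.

A=(0,0), D=(10.00,0)
θ=10°: B = A + 1.00·(cos10°, sin10°) = (0.9848, 0.1736)
θ=10°: |BD| = 9.0169
θ=10°: circle(B,6.00) ∩ circle(D,7.00): a=3.7876, h=4.6534
θ=10°:   candidates: C₊=(4.8613,4.7533) cross=41.959; C₋=(4.6820,-4.5519) cross=-41.959
θ=10°:   branch + wants cross > 0 → take C=(4.8613,4.7533) (cross=41.959)
θ=10°: ex = (C−B)/|BC| = (0.6461,0.7633); ey = (-0.7633,0.6461)
θ=10°: P = B + -1.71·ex + 3.01·ey = (-2.4174,0.8132)
θ=55°: B = A + 1.00·(cos55°, sin55°) = (0.5736, 0.8192)
θ=55°: |BD| = 9.4619
θ=55°: circle(B,6.00) ∩ circle(D,7.00): a=4.0440, h=4.4324
θ=55°:   candidates: C₊=(4.9861,4.8848) cross=41.939; C₋=(4.2187,-3.9467) cross=-41.939
θ=55°:   branch + wants cross > 0 → take C=(4.9861,4.8848) (cross=41.939)
θ=55°: ex = (C−B)/|BC| = (0.7354,0.6776); ey = (-0.6776,0.7354)
θ=55°: P = B + -1.71·ex + 3.01·ey = (-2.7236,1.8741)
θ=327°: B = A + 1.00·(cos327°, sin327°) = (0.8387, -0.5446)
θ=327°: |BD| = 9.1775
θ=327°: circle(B,6.00) ∩ circle(D,7.00): a=3.8805, h=4.5762
θ=327°:   candidates: C₊=(4.4408,4.2538) cross=41.998; C₋=(4.9839,-4.8825) cross=-41.998
θ=327°:   branch + wants cross > 0 → take C=(4.4408,4.2538) (cross=41.998)
θ=327°: ex = (C−B)/|BC| = (0.6003,0.7997); ey = (-0.7997,0.6003)
θ=327°: P = B + -1.71·ex + 3.01·ey = (-2.5951,-0.1051)

θ=10°: -2.42 0.81
θ=55°: -2.72 1.87
θ=327°: -2.60 -0.11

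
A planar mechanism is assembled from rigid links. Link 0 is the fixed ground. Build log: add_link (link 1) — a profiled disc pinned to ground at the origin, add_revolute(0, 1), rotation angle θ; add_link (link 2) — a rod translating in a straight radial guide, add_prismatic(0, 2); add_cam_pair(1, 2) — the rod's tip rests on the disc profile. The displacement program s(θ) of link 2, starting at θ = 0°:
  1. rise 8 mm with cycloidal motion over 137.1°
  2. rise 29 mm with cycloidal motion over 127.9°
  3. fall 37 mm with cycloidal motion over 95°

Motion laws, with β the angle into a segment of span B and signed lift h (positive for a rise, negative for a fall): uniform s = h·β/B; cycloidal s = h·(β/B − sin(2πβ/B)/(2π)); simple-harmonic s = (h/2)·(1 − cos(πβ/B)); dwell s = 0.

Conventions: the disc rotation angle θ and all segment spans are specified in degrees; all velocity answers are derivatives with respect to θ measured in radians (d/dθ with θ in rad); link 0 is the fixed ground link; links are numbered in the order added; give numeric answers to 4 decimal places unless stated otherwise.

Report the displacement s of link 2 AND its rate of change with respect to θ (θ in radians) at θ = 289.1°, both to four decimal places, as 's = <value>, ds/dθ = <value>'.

seg 1 [0°–137.1°] cycloidal, h=8: full span → s += 8 → s = 8.0000
seg 2 [137.1°–265°] cycloidal, h=29: full span → s += 29 → s = 37.0000
seg 3 [265°–360°] cycloidal, h=-37: θ=289.1° here. β=24.1, B=95. -37·(0.2537 − sin(2π·0.2537)/(2π)) = -3.4992 → s = 33.5008
velocity in seg [265°–360°] (cycloidal), θ in radians: β = 24.1° = 0.4206 rad, B = 95° = 1.6581 rad; ds/dθ = (h/B)(1 − cos(2πβ/B)) = ((-37)/1.6581)(1 − cos(2π·0.2537)) = -22.831717 mm/rad

s = 33.5008, ds/dθ = -22.8317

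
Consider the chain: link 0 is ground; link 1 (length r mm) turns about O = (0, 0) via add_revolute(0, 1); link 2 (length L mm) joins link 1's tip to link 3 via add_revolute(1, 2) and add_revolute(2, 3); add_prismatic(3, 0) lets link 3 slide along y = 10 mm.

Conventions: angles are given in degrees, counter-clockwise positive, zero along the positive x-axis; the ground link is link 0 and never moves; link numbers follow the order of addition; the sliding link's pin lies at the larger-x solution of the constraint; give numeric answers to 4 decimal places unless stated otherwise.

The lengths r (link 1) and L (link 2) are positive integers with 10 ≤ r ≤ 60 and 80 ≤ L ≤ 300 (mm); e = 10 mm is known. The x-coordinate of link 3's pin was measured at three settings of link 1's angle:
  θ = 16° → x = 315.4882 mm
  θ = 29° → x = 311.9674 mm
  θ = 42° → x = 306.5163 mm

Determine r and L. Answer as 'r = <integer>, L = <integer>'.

constraint per measurement: (x − r cos θ)² + (r sin θ − e)² = L²
subtracting the θ₁ and θ₂ equations cancels the r² and L² terms:
r = (x₁² − x₂²) / (2[(x₁cos θ₁ + e sin θ₁) − (x₂cos θ₂ + e sin θ₂)]) = 39.0003 → r = 39
L² = (x₁ − r cos θ₁)² + (r sin θ₁ − e)² = 77284.0029 → L = 278.0000 → L = 278
check at θ₃=42°: x = 306.5163 (printed 306.5163) ✓

r = 39, L = 278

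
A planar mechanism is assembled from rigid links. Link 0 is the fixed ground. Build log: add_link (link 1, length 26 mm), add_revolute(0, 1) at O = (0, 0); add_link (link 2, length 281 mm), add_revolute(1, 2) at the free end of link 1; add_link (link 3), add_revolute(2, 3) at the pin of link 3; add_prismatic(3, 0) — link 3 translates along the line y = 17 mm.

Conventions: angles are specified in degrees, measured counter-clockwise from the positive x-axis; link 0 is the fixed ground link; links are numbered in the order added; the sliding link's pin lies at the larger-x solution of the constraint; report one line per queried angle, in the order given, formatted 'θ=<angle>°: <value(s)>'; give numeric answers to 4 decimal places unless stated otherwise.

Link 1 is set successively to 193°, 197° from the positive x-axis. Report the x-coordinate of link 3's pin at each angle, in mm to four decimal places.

geometry: r = 26 mm, L = 281 mm, e = 17 mm
θ=193°: crank pin P = (r cos θ, r sin θ) = (-25.333622, -5.848727)
θ=193°: h = r sin θ − e = -5.848727 − 17 = -22.848727
θ=193°: x = r cos θ + √(L² − h²) = -25.333622 + 280.069519 = 254.735898
θ=197°: crank pin P = (r cos θ, r sin θ) = (-24.863924, -7.601664)
θ=197°: h = r sin θ − e = -7.601664 − 17 = -24.601664
θ=197°: x = r cos θ + √(L² − h²) = -24.863924 + 279.920985 = 255.057062

θ=193°: 254.7359
θ=197°: 255.0571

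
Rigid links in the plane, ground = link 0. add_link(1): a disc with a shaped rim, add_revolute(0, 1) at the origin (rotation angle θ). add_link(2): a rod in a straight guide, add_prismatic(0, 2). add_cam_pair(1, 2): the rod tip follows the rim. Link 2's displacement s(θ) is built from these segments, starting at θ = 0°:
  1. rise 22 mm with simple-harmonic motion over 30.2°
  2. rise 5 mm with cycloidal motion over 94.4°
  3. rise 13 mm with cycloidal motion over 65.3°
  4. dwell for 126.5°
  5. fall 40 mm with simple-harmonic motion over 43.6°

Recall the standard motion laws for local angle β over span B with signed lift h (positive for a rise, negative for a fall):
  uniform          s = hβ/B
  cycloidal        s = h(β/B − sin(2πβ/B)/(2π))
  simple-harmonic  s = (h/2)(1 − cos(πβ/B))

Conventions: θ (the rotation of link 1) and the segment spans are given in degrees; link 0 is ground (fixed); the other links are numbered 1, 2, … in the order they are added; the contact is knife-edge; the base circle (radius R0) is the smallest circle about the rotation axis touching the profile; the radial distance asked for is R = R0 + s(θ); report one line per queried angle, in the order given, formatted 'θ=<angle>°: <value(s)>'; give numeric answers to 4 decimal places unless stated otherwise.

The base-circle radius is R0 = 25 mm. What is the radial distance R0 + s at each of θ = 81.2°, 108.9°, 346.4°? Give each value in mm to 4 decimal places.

segment 1 (0° to 30.2°, simple-harmonic, h = 22) is passed completely: s = 0.0000 + (22) = 22.0000
θ = 81.2° falls in segment 2 (30.2° to 124.6°, cycloidal, h = 5): β = 81.2 − 30.2 = 51°, B = 94.4°; Δs = 5·(0.5403 − sin(2π·0.5403)/(2π)) = 2.9004; s = 22.0000 + 2.9004 = 24.9004
θ = 108.9° falls in segment 2 (30.2° to 124.6°, cycloidal, h = 5): β = 108.9 − 30.2 = 78.7°, B = 94.4°; Δs = 5·(0.8337 − sin(2π·0.8337)/(2π)) = 4.8567; s = 22.0000 + 4.8567 = 26.8567
segment 2 (30.2° to 124.6°, cycloidal, h = 5) is passed completely: s = 22.0000 + (5) = 27.0000
segment 3 (124.6° to 189.9°, cycloidal, h = 13) is passed completely: s = 27.0000 + (13) = 40.0000
segment 4 (189.9° to 316.4°, dwell): s unchanged at 40.0000
θ = 346.4° falls in segment 5 (316.4° to 360°, simple-harmonic, h = -40): β = 346.4 − 316.4 = 30°, B = 43.6°; Δs = -40/2·(1 − cos(π·0.6881)) = -31.1413; s = 40.0000 − 31.1413 = 8.8587
θ=81.2°: R = R0 + s = 25 + 24.9004 = 49.9004
θ=108.9°: R = R0 + s = 25 + 26.8567 = 51.8567
θ=346.4°: R = R0 + s = 25 + 8.8587 = 33.8587

θ=81.2°: 49.9004
θ=108.9°: 51.8567
θ=346.4°: 33.8587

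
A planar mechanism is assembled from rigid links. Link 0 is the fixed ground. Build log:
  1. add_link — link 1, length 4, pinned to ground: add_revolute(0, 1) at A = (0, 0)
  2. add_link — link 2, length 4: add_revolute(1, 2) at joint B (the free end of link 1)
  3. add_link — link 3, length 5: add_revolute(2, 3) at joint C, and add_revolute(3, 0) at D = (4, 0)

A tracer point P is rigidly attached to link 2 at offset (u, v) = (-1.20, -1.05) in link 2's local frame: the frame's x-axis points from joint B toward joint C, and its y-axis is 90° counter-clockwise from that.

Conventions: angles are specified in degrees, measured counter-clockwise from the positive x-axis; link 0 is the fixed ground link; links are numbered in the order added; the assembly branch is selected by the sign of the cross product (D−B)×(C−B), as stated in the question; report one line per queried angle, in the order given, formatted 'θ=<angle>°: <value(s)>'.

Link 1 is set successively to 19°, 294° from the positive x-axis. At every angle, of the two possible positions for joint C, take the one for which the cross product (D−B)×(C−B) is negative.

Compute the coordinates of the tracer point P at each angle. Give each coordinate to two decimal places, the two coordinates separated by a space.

A=(0,0), D=(4.00,0)
θ=19°: B = A + 4.00·(cos19°, sin19°) = (3.7821, 1.3023)
θ=19°: |BD| = 1.3204
θ=19°: circle(B,4.00) ∩ circle(D,5.00): a=-2.7479, h=2.9067
θ=19°:   candidates: C₊=(6.1954,4.4922) cross=3.838; C₋=(0.4617,3.5328) cross=-3.838
θ=19°:   branch - wants cross < 0 → take C=(0.4617,3.5328) (cross=-3.838)
θ=19°: ex = (C−B)/|BC| = (-0.8301,0.5576); ey = (-0.5576,-0.8301)
θ=19°: P = B + -1.20·ex + -1.05·ey = (5.3637,1.5047)
θ=294°: B = A + 4.00·(cos294°, sin294°) = (1.6269, -3.6542)
θ=294°: |BD| = 4.3571
θ=294°: circle(B,4.00) ∩ circle(D,5.00): a=1.1458, h=3.8324
θ=294°:   candidates: C₊=(-0.9631,-0.6060) cross=16.698; C₋=(5.4651,-4.7805) cross=-16.698
θ=294°:   branch - wants cross < 0 → take C=(5.4651,-4.7805) (cross=-16.698)
θ=294°: ex = (C−B)/|BC| = (0.9595,-0.2816); ey = (0.2816,0.9595)
θ=294°: P = B + -1.20·ex + -1.05·ey = (0.1798,-4.3238)

θ=19°: 5.36 1.50
θ=294°: 0.18 -4.32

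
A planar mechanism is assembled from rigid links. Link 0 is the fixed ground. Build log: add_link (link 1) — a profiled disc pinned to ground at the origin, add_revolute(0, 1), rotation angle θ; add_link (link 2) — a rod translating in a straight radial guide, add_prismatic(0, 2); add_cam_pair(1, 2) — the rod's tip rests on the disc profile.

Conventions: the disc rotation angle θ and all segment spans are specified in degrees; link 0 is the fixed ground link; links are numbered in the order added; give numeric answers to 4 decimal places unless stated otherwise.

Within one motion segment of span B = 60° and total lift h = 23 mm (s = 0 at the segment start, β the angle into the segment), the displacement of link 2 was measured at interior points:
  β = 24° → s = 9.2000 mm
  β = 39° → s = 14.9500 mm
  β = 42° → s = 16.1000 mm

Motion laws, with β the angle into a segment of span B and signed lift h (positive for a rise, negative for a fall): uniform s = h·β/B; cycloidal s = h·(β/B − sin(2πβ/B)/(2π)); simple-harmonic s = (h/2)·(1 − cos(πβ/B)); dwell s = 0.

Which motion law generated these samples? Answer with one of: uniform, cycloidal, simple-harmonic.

candidates at β/B = r: uniform s = h·r (linear in β); cycloidal s = h·(r − sin(2πr)/(2π)); simple-harmonic s = (h/2)(1 − cos(πr))
β=24°: printed 9.2000 | uniform 9.2000, cycloidal 7.0484, simple-harmonic 7.9463
β=39°: printed 14.9500 | uniform 14.9500, cycloidal 17.9115, simple-harmonic 16.7209
β=42°: printed 16.1000 | uniform 16.1000, cycloidal 19.5814, simple-harmonic 18.2595
only one law matches every sample → uniform

uniform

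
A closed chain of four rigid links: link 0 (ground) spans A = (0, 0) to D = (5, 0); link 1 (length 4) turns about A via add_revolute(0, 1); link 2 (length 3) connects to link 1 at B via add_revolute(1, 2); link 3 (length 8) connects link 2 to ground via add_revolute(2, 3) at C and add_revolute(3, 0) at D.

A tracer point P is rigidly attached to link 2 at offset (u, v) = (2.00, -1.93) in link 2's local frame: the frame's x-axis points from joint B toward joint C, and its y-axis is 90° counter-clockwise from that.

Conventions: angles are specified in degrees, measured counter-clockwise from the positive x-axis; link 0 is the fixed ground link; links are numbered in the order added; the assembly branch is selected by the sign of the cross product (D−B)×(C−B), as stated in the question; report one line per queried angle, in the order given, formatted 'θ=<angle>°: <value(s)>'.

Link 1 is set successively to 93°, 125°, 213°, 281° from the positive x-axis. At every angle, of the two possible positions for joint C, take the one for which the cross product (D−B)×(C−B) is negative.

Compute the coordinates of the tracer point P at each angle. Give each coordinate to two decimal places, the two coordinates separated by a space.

A=(0,0), D=(5.00,0)
θ=93°: B = A + 4.00·(cos93°, sin93°) = (-0.2093, 3.9945)
θ=93°: |BD| = 6.5646
θ=93°: circle(B,3.00) ∩ circle(D,8.00): a=-0.9069, h=2.8596
θ=93°:   candidates: C₊=(0.8111,6.8156) cross=18.772; C₋=(-2.6691,2.2771) cross=-18.772
θ=93°:   branch - wants cross < 0 → take C=(-2.6691,2.2771) (cross=-18.772)
θ=93°: ex = (C−B)/|BC| = (-0.8199,-0.5725); ey = (0.5725,-0.8199)
θ=93°: P = B + 2.00·ex + -1.93·ey = (-2.9541,4.4320)
θ=125°: B = A + 4.00·(cos125°, sin125°) = (-2.2943, 3.2766)
θ=125°: |BD| = 7.9964
θ=125°: circle(B,3.00) ∩ circle(D,8.00): a=0.5592, h=2.9474
θ=125°:   candidates: C₊=(-0.5765,5.7361) cross=23.569; C₋=(-2.9919,0.3589) cross=-23.569
θ=125°:   branch - wants cross < 0 → take C=(-2.9919,0.3589) (cross=-23.569)
θ=125°: ex = (C−B)/|BC| = (-0.2325,-0.9726); ey = (0.9726,-0.2325)
θ=125°: P = B + 2.00·ex + -1.93·ey = (-4.6365,1.7803)
θ=213°: B = A + 4.00·(cos213°, sin213°) = (-3.3547, -2.1786)
θ=213°: |BD| = 8.6341
θ=213°: circle(B,3.00) ∩ circle(D,8.00): a=1.1320, h=2.7782
θ=213°:   candidates: C₊=(-2.9604,0.7954) cross=23.988; C₋=(-1.5583,-4.5813) cross=-23.988
θ=213°:   branch - wants cross < 0 → take C=(-1.5583,-4.5813) (cross=-23.988)
θ=213°: ex = (C−B)/|BC| = (0.5988,-0.8009); ey = (0.8009,0.5988)
θ=213°: P = B + 2.00·ex + -1.93·ey = (-3.7029,-4.9360)
θ=281°: B = A + 4.00·(cos281°, sin281°) = (0.7632, -3.9265)
θ=281°: |BD| = 5.7765
θ=281°: circle(B,3.00) ∩ circle(D,8.00): a=-1.8725, h=2.3439
θ=281°:   candidates: C₊=(-2.2034,-3.4801) cross=13.540; C₋=(0.9831,-6.9184) cross=-13.540
θ=281°:   branch - wants cross < 0 → take C=(0.9831,-6.9184) (cross=-13.540)
θ=281°: ex = (C−B)/|BC| = (0.0733,-0.9973); ey = (0.9973,0.0733)
θ=281°: P = B + 2.00·ex + -1.93·ey = (-1.0150,-6.0626)

θ=93°: -2.95 4.43
θ=125°: -4.64 1.78
θ=213°: -3.70 -4.94
θ=281°: -1.01 -6.06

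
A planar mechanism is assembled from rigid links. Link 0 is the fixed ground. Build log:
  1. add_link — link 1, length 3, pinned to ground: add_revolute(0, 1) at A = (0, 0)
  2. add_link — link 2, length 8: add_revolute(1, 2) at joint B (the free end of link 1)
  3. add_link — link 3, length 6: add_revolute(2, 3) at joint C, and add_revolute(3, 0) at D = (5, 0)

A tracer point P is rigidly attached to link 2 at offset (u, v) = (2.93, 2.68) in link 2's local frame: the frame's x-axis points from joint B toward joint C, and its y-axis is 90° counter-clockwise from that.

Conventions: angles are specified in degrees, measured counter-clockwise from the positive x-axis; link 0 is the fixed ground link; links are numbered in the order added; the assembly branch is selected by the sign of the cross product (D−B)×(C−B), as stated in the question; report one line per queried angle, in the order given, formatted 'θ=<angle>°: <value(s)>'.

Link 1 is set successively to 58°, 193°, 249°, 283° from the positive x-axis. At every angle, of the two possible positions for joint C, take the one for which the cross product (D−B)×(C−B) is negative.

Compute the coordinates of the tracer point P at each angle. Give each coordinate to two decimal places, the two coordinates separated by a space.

A=(0,0), D=(5.00,0)
θ=58°: B = A + 3.00·(cos58°, sin58°) = (1.5898, 2.5441)
θ=58°: |BD| = 4.2547
θ=58°: circle(B,8.00) ∩ circle(D,6.00): a=5.4178, h=5.8862
θ=58°:   candidates: C₊=(9.4520,4.0224) cross=25.044; C₋=(2.4126,-5.4134) cross=-25.044
θ=58°:   branch - wants cross < 0 → take C=(2.4126,-5.4134) (cross=-25.044)
θ=58°: ex = (C−B)/|BC| = (0.1029,-0.9947); ey = (0.9947,0.1029)
θ=58°: P = B + 2.93·ex + 2.68·ey = (4.5569,-0.0947)
θ=193°: B = A + 3.00·(cos193°, sin193°) = (-2.9231, -0.6749)
θ=193°: |BD| = 7.9518
θ=193°: circle(B,8.00) ∩ circle(D,6.00): a=5.7365, h=5.5761
θ=193°:   candidates: C₊=(2.3195,5.3679) cross=44.340; C₋=(3.2659,-5.7440) cross=-44.340
θ=193°:   branch - wants cross < 0 → take C=(3.2659,-5.7440) (cross=-44.340)
θ=193°: ex = (C−B)/|BC| = (0.7736,-0.6336); ey = (0.6336,0.7736)
θ=193°: P = B + 2.93·ex + 2.68·ey = (1.0418,-0.4581)
θ=249°: B = A + 3.00·(cos249°, sin249°) = (-1.0751, -2.8007)
θ=249°: |BD| = 6.6896
θ=249°: circle(B,8.00) ∩ circle(D,6.00): a=5.4376, h=5.8679
θ=249°:   candidates: C₊=(1.4063,4.8047) cross=39.254; C₋=(6.3197,-5.8531) cross=-39.254
θ=249°:   branch - wants cross < 0 → take C=(6.3197,-5.8531) (cross=-39.254)
θ=249°: ex = (C−B)/|BC| = (0.9244,-0.3815); ey = (0.3815,0.9244)
θ=249°: P = B + 2.93·ex + 2.68·ey = (2.6558,-1.4414)
θ=283°: B = A + 3.00·(cos283°, sin283°) = (0.6749, -2.9231)
θ=283°: |BD| = 5.2203
θ=283°: circle(B,8.00) ∩ circle(D,6.00): a=5.2920, h=5.9996
θ=283°:   candidates: C₊=(1.6999,5.0109) cross=31.320; C₋=(8.4189,-4.9307) cross=-31.320
θ=283°:   branch - wants cross < 0 → take C=(8.4189,-4.9307) (cross=-31.320)
θ=283°: ex = (C−B)/|BC| = (0.9680,-0.2509); ey = (0.2509,0.9680)
θ=283°: P = B + 2.93·ex + 2.68·ey = (4.1836,-1.0641)

θ=58°: 4.56 -0.09
θ=193°: 1.04 -0.46
θ=249°: 2.66 -1.44
θ=283°: 4.18 -1.06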